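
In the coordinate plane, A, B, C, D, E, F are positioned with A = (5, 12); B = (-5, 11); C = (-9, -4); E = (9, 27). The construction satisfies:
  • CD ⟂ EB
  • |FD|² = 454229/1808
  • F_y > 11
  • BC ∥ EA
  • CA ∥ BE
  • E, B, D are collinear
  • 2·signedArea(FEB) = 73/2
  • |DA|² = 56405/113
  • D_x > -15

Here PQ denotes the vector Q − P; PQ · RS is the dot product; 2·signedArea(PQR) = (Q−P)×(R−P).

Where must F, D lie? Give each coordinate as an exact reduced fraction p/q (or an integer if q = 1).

1. D_x = -1601/113  [E, B, D are collinear ∩ CD ⟂ EB]
2. D_y = 59/113  [E, B, D are collinear ∩ CD ⟂ EB]
   → D = (-1601/113, 59/113)
3. F_x = -5/2  [line 16·x + -14·y + 395/2 = 0 ∩ |FD|² = 454229/1808]
4. F_y = 45/4  [line 16·x + -14·y + 395/2 = 0 ∩ |FD|² = 454229/1808]
   → F = (-5/2, 45/4)

D = (-1601/113, 59/113)
F = (-5/2, 45/4)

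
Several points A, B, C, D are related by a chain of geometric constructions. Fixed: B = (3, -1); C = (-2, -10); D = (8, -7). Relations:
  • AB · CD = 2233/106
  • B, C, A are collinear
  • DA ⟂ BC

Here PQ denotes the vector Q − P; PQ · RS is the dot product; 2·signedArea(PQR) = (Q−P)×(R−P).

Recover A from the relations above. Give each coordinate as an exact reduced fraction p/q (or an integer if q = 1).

1. A_x = 173/106  [B, C, A are collinear ∩ DA ⟂ BC]
2. A_y = -367/106  [B, C, A are collinear ∩ DA ⟂ BC]
   → A = (173/106, -367/106)

A = (173/106, -367/106)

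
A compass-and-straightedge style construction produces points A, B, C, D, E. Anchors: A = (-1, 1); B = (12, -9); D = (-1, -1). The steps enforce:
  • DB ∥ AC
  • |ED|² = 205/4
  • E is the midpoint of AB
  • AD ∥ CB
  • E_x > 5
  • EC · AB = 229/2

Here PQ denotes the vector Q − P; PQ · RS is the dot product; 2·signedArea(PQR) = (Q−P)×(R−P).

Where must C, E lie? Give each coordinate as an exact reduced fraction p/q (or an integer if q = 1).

1. C_x = 12  [AD ∥ CB ∩ DB ∥ AC]
2. C_y = -7  [AD ∥ CB ∩ DB ∥ AC]
   → C = (12, -7)
3. E_x = 11/2  [E is the midpoint of AB]
4. E_y = -4  [E is the midpoint of AB]
   → E = (11/2, -4)

C = (12, -7)
E = (11/2, -4)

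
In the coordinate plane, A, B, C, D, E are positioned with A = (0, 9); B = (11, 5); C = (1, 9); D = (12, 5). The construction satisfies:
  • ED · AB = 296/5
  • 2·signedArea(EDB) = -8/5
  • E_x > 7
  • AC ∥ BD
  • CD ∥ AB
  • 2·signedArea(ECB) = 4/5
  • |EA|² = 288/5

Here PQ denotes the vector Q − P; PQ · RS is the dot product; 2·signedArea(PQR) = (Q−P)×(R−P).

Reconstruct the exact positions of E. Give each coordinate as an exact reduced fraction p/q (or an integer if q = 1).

1. E_x = 36/5  [2·signedArea(ECB) = 4/5 ∩ ED · AB = 296/5]
2. E_y = 33/5  [2·signedArea(ECB) = 4/5 ∩ ED · AB = 296/5]
   → E = (36/5, 33/5)

E = (36/5, 33/5)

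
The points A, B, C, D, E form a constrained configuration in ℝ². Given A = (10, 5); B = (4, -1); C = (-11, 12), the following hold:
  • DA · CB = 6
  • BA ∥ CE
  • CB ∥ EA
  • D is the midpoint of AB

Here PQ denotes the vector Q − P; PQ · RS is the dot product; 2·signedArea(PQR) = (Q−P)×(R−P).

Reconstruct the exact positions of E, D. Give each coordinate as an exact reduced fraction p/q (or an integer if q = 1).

1. E_x = -5  [CB ∥ EA ∩ BA ∥ CE]
2. E_y = 18  [CB ∥ EA ∩ BA ∥ CE]
   → E = (-5, 18)
3. D_x = 7  [D is the midpoint of AB]
4. D_y = 2  [D is the midpoint of AB]
   → D = (7, 2)

D = (7, 2)
E = (-5, 18)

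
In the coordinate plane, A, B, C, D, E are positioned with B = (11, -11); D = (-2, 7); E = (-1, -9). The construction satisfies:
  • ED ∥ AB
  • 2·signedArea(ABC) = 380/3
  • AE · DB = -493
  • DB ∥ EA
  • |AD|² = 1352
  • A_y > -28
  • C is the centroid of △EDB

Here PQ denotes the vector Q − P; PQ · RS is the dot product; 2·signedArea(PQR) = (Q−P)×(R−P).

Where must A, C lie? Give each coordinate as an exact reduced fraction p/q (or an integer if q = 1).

A = (12, -27)
C = (8/3, -13/3)

1. A_x = 12  [ED ∥ AB ∩ DB ∥ EA]
2. A_y = -27  [ED ∥ AB ∩ DB ∥ EA]
   → A = (12, -27)
3. C_x = 8/3  [C is the centroid of △EDB]
4. C_y = -13/3  [C is the centroid of △EDB]
   → C = (8/3, -13/3)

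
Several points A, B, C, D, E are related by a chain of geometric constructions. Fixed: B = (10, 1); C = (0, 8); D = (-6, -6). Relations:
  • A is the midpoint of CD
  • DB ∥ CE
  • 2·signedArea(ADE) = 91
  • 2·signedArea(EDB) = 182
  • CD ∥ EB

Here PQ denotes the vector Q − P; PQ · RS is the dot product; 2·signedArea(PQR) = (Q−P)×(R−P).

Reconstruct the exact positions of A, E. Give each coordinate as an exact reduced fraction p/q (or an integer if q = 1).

A = (-3, 1)
E = (16, 15)

1. A_x = -3  [A is the midpoint of CD]
2. A_y = 1  [A is the midpoint of CD]
   → A = (-3, 1)
3. E_x = 16  [CD ∥ EB ∩ DB ∥ CE]
4. E_y = 15  [CD ∥ EB ∩ DB ∥ CE]
   → E = (16, 15)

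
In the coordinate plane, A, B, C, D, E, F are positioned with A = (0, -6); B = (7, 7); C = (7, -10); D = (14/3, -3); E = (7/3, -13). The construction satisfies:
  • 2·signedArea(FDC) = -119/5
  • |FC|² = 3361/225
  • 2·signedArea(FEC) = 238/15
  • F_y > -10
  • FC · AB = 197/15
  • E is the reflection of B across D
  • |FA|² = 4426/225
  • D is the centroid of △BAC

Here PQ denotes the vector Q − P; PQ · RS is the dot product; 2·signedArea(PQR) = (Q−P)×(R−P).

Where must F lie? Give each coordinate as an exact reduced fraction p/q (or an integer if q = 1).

F = (49/15, -9)

1. F_x = 49/15  [FC · AB = 197/15 ∩ 2·signedArea(FDC) = -119/5]
2. F_y = -9  [FC · AB = 197/15 ∩ 2·signedArea(FDC) = -119/5]
   → F = (49/15, -9)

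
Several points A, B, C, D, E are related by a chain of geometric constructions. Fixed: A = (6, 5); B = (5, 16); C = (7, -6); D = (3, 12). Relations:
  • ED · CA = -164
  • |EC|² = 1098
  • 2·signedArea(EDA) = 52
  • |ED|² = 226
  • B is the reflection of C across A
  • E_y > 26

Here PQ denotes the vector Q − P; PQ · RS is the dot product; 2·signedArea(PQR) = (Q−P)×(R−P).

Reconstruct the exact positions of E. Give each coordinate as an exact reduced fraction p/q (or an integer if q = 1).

1. E_x = 4  [2·signedArea(EDA) = 52 ∩ ED · CA = -164]
2. E_y = 27  [2·signedArea(EDA) = 52 ∩ ED · CA = -164]
   → E = (4, 27)

E = (4, 27)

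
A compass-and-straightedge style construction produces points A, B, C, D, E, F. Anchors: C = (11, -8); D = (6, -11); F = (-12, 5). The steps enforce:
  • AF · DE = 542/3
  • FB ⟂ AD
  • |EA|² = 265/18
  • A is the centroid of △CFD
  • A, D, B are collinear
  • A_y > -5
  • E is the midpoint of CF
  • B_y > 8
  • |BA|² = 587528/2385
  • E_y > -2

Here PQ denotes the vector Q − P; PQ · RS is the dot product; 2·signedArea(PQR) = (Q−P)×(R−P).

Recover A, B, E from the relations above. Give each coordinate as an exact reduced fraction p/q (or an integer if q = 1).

1. A_x = 5/3  [A is the centroid of △CFD]
2. A_y = -14/3  [A is the centroid of △CFD]
   → A = (5/3, -14/3)
3. B_x = -1907/265  [A, D, B are collinear ∩ FB ⟂ AD]
4. B_y = 2196/265  [A, D, B are collinear ∩ FB ⟂ AD]
   → B = (-1907/265, 2196/265)
5. E_x = -1/2  [E is the midpoint of CF]
6. E_y = -3/2  [E is the midpoint of CF]
   → E = (-1/2, -3/2)

A = (5/3, -14/3)
B = (-1907/265, 2196/265)
E = (-1/2, -3/2)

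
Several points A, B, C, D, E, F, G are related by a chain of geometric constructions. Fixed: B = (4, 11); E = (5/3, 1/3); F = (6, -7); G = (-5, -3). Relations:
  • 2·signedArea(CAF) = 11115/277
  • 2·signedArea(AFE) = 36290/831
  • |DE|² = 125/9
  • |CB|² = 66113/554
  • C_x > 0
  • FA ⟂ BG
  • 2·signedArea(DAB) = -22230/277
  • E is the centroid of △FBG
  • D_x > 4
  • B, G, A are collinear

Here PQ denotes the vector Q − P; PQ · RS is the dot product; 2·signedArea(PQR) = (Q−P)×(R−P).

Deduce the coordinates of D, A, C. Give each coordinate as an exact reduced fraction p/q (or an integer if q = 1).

1. A_x = -998/277  [B, G, A are collinear ∩ FA ⟂ BG]
2. A_y = -229/277  [B, G, A are collinear ∩ FA ⟂ BG]
   → A = (-998/277, -229/277)
3. C_x = 387/554  [line 1710/277·x + 2660/277·y + -2755/277 = 0 ∩ |CB|² = 66113/554]
4. C_y = 325/554  [line 1710/277·x + 2660/277·y + -2755/277 = 0 ∩ |CB|² = 66113/554]
   → C = (387/554, 325/554)
5. D_x = 5  [line -3276/277·x + 2106/277·y + 12168/277 = 0 ∩ |DE|² = 125/9]
6. D_y = 2  [line -3276/277·x + 2106/277·y + 12168/277 = 0 ∩ |DE|² = 125/9]
   → D = (5, 2)

A = (-998/277, -229/277)
C = (387/554, 325/554)
D = (5, 2)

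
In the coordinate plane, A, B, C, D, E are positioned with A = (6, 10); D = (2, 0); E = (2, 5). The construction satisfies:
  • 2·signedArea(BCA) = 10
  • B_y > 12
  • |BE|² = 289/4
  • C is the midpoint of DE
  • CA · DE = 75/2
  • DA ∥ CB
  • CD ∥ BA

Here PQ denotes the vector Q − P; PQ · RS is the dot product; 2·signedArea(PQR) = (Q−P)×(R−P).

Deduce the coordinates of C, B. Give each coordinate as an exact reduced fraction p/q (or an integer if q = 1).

1. C_x = 2  [C is the midpoint of DE]
2. C_y = 5/2  [C is the midpoint of DE]
   → C = (2, 5/2)
3. B_x = 6  [CD ∥ BA ∩ DA ∥ CB]
4. B_y = 25/2  [CD ∥ BA ∩ DA ∥ CB]
   → B = (6, 25/2)

B = (6, 25/2)
C = (2, 5/2)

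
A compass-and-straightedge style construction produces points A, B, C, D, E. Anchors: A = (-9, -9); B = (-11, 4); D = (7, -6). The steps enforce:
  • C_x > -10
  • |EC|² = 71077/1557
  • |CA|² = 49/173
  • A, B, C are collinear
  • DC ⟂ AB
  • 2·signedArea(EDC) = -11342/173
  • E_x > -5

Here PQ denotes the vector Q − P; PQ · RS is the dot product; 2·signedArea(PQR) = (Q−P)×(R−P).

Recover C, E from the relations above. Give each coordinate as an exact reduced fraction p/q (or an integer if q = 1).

1. C_x = -1571/173  [A, B, C are collinear ∩ DC ⟂ AB]
2. C_y = -1466/173  [A, B, C are collinear ∩ DC ⟂ AB]
   → C = (-1571/173, -1466/173)
3. E_x = -13/3  [line 428/173·x + -2782/173·y + -8346/173 = 0 ∩ |EC|² = 71077/1557]
4. E_y = -11/3  [line 428/173·x + -2782/173·y + -8346/173 = 0 ∩ |EC|² = 71077/1557]
   → E = (-13/3, -11/3)

C = (-1571/173, -1466/173)
E = (-13/3, -11/3)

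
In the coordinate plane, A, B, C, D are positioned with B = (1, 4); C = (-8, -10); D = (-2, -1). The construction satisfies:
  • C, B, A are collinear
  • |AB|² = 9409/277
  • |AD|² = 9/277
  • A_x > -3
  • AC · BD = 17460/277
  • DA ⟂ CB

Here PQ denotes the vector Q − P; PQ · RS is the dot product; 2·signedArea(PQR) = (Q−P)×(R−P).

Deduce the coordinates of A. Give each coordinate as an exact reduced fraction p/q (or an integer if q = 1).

1. A_x = -596/277  [C, B, A are collinear ∩ DA ⟂ CB]
2. A_y = -250/277  [C, B, A are collinear ∩ DA ⟂ CB]
   → A = (-596/277, -250/277)

A = (-596/277, -250/277)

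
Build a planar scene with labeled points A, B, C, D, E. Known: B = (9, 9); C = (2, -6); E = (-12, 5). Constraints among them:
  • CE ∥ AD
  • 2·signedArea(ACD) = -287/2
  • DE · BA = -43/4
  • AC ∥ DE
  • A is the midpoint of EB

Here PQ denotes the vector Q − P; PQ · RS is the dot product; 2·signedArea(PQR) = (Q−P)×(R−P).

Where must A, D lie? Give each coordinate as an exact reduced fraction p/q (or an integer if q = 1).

1. A_x = -3/2  [A is the midpoint of EB]
2. A_y = 7  [A is the midpoint of EB]
   → A = (-3/2, 7)
3. D_x = -31/2  [AC ∥ DE ∩ CE ∥ AD]
4. D_y = 18  [AC ∥ DE ∩ CE ∥ AD]
   → D = (-31/2, 18)

A = (-3/2, 7)
D = (-31/2, 18)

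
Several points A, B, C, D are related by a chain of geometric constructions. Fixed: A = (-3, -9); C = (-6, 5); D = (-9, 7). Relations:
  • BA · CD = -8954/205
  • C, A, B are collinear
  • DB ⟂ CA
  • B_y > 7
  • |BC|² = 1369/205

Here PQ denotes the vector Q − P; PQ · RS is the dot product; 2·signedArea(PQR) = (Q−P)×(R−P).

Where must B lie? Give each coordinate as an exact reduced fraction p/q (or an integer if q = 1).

1. B_x = -1341/205  [C, A, B are collinear ∩ DB ⟂ CA]
2. B_y = 1543/205  [C, A, B are collinear ∩ DB ⟂ CA]
   → B = (-1341/205, 1543/205)

B = (-1341/205, 1543/205)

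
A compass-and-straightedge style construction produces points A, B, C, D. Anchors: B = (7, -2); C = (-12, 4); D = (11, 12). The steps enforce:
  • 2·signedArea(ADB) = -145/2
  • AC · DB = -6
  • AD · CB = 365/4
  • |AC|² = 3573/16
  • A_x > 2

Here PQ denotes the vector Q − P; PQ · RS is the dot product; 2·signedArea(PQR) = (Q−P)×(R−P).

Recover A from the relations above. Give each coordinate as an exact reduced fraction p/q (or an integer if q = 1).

A = (9/4, -1/2)

1. A_x = 9/4  [2·signedArea(ADB) = -145/2 ∩ AC · DB = -6]
2. A_y = -1/2  [2·signedArea(ADB) = -145/2 ∩ AC · DB = -6]
   → A = (9/4, -1/2)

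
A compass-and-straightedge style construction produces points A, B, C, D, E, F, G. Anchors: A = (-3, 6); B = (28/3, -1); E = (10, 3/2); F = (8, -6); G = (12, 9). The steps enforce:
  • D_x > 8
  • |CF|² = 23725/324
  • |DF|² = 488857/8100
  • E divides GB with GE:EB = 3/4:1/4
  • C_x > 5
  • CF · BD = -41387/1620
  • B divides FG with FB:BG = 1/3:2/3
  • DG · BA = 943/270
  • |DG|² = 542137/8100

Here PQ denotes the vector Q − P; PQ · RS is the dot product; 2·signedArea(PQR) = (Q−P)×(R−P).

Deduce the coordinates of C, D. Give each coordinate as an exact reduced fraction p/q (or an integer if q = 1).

C = (49/9, 13/6)
D = (368/45, 53/30)

1. D_x = 368/45  [line 37/3·x + -7·y + -23893/270 = 0 ∩ |DF|² = 488857/8100]
2. D_y = 53/30  [line 37/3·x + -7·y + -23893/270 = 0 ∩ |DF|² = 488857/8100]
   → D = (368/45, 53/30)
3. C_x = 49/9  [line 52/45·x + -83/30·y + -481/1620 = 0 ∩ |CF|² = 23725/324]
4. C_y = 13/6  [line 52/45·x + -83/30·y + -481/1620 = 0 ∩ |CF|² = 23725/324]
   → C = (49/9, 13/6)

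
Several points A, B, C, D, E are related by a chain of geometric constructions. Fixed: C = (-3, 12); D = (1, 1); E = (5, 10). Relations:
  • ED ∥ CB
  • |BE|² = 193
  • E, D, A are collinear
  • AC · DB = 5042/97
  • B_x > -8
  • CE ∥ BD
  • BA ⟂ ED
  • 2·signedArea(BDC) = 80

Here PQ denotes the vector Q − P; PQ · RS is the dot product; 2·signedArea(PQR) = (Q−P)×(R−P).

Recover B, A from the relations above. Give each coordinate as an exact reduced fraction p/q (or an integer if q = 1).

A = (41/97, -29/97)
B = (-7, 3)

1. B_x = -7  [CE ∥ BD ∩ ED ∥ CB]
2. B_y = 3  [CE ∥ BD ∩ ED ∥ CB]
   → B = (-7, 3)
3. A_x = 41/97  [E, D, A are collinear ∩ BA ⟂ ED]
4. A_y = -29/97  [E, D, A are collinear ∩ BA ⟂ ED]
   → A = (41/97, -29/97)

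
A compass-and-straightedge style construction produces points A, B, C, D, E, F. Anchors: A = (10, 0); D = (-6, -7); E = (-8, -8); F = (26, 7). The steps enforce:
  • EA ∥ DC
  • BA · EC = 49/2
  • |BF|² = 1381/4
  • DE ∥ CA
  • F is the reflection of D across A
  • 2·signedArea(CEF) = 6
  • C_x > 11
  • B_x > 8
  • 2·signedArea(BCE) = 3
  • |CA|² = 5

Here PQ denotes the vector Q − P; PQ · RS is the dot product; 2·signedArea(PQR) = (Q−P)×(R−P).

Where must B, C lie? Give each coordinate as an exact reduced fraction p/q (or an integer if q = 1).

B = (9, -1/2)
C = (12, 1)

1. C_x = 12  [DE ∥ CA ∩ EA ∥ DC]
2. C_y = 1  [DE ∥ CA ∩ EA ∥ DC]
   → C = (12, 1)
3. B_x = 9  [2·signedArea(BCE) = 3 ∩ BA · EC = 49/2]
4. B_y = -1/2  [2·signedArea(BCE) = 3 ∩ BA · EC = 49/2]
   → B = (9, -1/2)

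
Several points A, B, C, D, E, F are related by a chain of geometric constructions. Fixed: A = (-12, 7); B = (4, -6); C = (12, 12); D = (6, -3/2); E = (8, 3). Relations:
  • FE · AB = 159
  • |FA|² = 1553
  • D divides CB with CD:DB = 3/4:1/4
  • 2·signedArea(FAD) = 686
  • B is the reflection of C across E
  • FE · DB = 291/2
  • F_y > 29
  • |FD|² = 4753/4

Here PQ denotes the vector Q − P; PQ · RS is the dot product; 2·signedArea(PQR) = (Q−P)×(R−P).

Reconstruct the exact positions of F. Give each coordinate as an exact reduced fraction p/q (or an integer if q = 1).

F = (20, 30)

1. F_x = 20  [FE · AB = 159 ∩ 2·signedArea(FAD) = 686]
2. F_y = 30  [FE · AB = 159 ∩ 2·signedArea(FAD) = 686]
   → F = (20, 30)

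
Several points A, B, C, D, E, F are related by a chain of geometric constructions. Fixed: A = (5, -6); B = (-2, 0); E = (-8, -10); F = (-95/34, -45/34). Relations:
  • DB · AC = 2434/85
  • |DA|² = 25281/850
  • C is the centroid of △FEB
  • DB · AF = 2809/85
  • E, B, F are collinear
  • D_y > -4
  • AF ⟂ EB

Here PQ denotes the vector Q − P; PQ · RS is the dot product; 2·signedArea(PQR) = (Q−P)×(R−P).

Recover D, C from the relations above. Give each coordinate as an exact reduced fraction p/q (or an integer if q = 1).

C = (-145/34, -385/102)
D = (11/34, -543/170)

1. D_x = 11/34  [line 265/34·x + -159/34·y + -1484/85 = 0 ∩ |DA|² = 25281/850]
2. D_y = -543/170  [line 265/34·x + -159/34·y + -1484/85 = 0 ∩ |DA|² = 25281/850]
   → D = (11/34, -543/170)
3. C_x = -145/34  [C is the centroid of △FEB]
4. C_y = -385/102  [C is the centroid of △FEB]
   → C = (-145/34, -385/102)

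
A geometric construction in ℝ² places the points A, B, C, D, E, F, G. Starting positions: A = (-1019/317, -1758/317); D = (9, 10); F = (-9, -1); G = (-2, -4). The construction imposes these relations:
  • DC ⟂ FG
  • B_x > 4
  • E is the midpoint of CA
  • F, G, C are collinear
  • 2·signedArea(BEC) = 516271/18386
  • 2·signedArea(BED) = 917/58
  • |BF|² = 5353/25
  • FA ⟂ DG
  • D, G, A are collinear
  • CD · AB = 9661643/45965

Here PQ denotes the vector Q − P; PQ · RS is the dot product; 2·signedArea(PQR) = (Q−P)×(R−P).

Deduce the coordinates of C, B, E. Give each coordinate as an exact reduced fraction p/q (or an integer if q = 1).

1. C_x = 129/58  [F, G, C are collinear ∩ DC ⟂ FG]
2. C_y = -337/58  [F, G, C are collinear ∩ DC ⟂ FG]
   → C = (129/58, -337/58)
3. B_x = 23/5  [line 393/58·x + 917/58·y + -29213/290 = 0 ∩ |BF|² = 5353/25]
4. B_y = 22/5  [line 393/58·x + 917/58·y + -29213/290 = 0 ∩ |BF|² = 5353/25]
   → B = (23/5, 22/5)
5. E_x = -18209/36772  [2·signedArea(BEC) = 516271/18386 ∩ E is the midpoint of CA]
6. E_y = -208793/36772  [2·signedArea(BEC) = 516271/18386 ∩ E is the midpoint of CA]
   → E = (-18209/36772, -208793/36772)

B = (23/5, 22/5)
C = (129/58, -337/58)
E = (-18209/36772, -208793/36772)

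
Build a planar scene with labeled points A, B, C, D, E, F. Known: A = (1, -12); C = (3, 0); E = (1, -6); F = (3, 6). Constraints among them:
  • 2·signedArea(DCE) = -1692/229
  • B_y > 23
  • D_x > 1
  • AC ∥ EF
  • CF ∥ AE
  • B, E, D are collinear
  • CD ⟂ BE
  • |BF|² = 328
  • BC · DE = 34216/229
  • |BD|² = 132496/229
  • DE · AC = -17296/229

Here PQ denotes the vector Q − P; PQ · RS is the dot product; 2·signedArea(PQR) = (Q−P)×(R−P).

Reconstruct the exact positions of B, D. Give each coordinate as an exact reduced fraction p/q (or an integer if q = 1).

1. D_x = 417/229  [DE · AC = -17296/229 ∩ 2·signedArea(DCE) = -1692/229]
2. D_y = 36/229  [DE · AC = -17296/229 ∩ 2·signedArea(DCE) = -1692/229]
   → D = (417/229, 36/229)
3. B_x = 5  [BC · DE = 34216/229 ∩ B, E, D are collinear]
4. B_y = 24  [BC · DE = 34216/229 ∩ B, E, D are collinear]
   → B = (5, 24)

B = (5, 24)
D = (417/229, 36/229)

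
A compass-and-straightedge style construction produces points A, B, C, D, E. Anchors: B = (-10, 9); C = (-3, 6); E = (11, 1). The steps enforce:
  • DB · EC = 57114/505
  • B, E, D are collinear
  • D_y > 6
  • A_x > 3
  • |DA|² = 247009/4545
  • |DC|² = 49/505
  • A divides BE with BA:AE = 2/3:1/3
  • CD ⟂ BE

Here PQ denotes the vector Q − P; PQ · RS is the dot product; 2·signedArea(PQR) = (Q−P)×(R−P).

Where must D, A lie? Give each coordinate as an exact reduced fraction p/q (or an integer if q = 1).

1. D_x = -1459/505  [B, E, D are collinear ∩ CD ⟂ BE]
2. D_y = 3177/505  [B, E, D are collinear ∩ CD ⟂ BE]
   → D = (-1459/505, 3177/505)
3. A_x = 4  [A divides BE with BA:AE = 2/3:1/3]
4. A_y = 11/3  [A divides BE with BA:AE = 2/3:1/3]
   → A = (4, 11/3)

A = (4, 11/3)
D = (-1459/505, 3177/505)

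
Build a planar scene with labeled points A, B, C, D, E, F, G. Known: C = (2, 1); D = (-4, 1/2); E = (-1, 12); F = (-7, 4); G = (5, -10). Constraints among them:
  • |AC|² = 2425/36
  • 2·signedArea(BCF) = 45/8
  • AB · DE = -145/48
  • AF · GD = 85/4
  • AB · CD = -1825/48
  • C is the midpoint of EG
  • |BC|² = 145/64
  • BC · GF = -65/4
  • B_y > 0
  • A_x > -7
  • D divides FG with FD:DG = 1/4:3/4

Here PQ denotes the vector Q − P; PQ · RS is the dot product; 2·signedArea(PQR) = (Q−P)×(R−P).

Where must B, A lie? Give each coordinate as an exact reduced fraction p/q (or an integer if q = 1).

A = (-6, 17/6)
B = (1/2, 7/8)

1. B_x = 1/2  [BC · GF = -65/4 ∩ 2·signedArea(BCF) = 45/8]
2. B_y = 7/8  [BC · GF = -65/4 ∩ 2·signedArea(BCF) = 45/8]
   → B = (1/2, 7/8)
3. A_x = -6  [AB · DE = -145/48 ∩ AF · GD = 85/4]
4. A_y = 17/6  [AB · DE = -145/48 ∩ AF · GD = 85/4]
   → A = (-6, 17/6)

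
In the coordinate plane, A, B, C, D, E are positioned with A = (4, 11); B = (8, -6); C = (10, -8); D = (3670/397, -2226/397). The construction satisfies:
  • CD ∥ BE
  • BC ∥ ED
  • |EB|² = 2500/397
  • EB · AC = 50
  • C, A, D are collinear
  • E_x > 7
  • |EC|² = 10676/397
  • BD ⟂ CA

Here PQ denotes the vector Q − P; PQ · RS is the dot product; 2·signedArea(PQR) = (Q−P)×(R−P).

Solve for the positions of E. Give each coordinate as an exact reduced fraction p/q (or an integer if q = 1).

1. E_x = 2876/397  [BC ∥ ED ∩ CD ∥ BE]
2. E_y = -1432/397  [BC ∥ ED ∩ CD ∥ BE]
   → E = (2876/397, -1432/397)

E = (2876/397, -1432/397)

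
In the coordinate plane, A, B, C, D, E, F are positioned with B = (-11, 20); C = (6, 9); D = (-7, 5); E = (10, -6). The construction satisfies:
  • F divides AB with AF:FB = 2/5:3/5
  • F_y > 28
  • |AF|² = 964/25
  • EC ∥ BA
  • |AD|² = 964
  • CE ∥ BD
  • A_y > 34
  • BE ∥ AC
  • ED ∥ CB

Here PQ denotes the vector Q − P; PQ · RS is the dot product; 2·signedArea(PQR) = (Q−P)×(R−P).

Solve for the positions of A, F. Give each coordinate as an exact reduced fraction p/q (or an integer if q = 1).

A = (-15, 35)
F = (-67/5, 29)

1. A_x = -15  [BE ∥ AC ∩ EC ∥ BA]
2. A_y = 35  [BE ∥ AC ∩ EC ∥ BA]
   → A = (-15, 35)
3. F_x = -67/5  [F divides AB with AF:FB = 2/5:3/5]
4. F_y = 29  [F divides AB with AF:FB = 2/5:3/5]
   → F = (-67/5, 29)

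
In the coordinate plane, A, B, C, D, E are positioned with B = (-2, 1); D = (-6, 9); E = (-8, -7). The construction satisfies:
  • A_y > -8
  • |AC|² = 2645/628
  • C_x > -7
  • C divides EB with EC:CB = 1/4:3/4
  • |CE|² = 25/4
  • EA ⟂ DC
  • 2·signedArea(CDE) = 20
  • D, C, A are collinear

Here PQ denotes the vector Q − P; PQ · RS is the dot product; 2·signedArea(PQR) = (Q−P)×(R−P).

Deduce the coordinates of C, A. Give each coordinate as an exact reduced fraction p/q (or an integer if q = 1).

A = (-1032/157, -1107/157)
C = (-13/2, -5)

1. C_x = -13/2  [C divides EB with EC:CB = 1/4:3/4]
2. C_y = -5  [C divides EB with EC:CB = 1/4:3/4]
   → C = (-13/2, -5)
3. A_x = -1032/157  [D, C, A are collinear ∩ EA ⟂ DC]
4. A_y = -1107/157  [D, C, A are collinear ∩ EA ⟂ DC]
   → A = (-1032/157, -1107/157)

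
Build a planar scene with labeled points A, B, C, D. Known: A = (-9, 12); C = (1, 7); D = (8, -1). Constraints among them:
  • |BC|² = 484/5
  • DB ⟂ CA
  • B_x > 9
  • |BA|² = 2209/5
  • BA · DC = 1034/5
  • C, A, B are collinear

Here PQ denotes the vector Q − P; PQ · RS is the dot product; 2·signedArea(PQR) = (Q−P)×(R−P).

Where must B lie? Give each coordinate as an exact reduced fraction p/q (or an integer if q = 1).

B = (49/5, 13/5)

1. B_x = 49/5  [C, A, B are collinear ∩ DB ⟂ CA]
2. B_y = 13/5  [C, A, B are collinear ∩ DB ⟂ CA]
   → B = (49/5, 13/5)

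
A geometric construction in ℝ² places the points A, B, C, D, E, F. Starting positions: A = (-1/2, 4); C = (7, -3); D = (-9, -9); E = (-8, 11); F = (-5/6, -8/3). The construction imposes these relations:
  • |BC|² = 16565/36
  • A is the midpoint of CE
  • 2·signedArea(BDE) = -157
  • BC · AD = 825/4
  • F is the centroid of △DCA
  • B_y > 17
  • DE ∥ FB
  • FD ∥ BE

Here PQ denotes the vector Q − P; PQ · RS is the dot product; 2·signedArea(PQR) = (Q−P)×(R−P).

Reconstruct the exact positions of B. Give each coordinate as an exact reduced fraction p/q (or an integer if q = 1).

B = (1/6, 52/3)

1. B_x = 1/6  [FD ∥ BE ∩ DE ∥ FB]
2. B_y = 52/3  [FD ∥ BE ∩ DE ∥ FB]
   → B = (1/6, 52/3)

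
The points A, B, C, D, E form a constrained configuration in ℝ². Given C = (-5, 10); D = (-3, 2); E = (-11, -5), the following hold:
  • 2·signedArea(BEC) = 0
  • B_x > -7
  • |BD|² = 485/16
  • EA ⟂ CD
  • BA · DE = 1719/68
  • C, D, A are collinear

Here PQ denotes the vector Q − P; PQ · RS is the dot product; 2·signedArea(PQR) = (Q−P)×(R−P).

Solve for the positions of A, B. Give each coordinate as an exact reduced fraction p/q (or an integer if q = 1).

A = (-31/17, -46/17)
B = (-13/2, 25/4)

1. A_x = -31/17  [C, D, A are collinear ∩ EA ⟂ CD]
2. A_y = -46/17  [C, D, A are collinear ∩ EA ⟂ CD]
   → A = (-31/17, -46/17)
3. B_x = -13/2  [2·signedArea(BEC) = 0 ∩ BA · DE = 1719/68]
4. B_y = 25/4  [2·signedArea(BEC) = 0 ∩ BA · DE = 1719/68]
   → B = (-13/2, 25/4)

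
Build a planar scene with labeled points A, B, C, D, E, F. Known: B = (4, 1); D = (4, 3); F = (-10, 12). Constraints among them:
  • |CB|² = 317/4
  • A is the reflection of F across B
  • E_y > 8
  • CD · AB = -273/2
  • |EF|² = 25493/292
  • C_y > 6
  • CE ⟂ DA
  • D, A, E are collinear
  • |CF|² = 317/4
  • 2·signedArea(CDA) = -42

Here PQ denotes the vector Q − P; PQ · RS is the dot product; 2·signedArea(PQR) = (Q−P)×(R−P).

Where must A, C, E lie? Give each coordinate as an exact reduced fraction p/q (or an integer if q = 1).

1. A_x = 18  [A is the reflection of F across B]
2. A_y = -10  [A is the reflection of F across B]
   → A = (18, -10)
3. C_x = -3  [2·signedArea(CDA) = -42 ∩ CD · AB = -273/2]
4. C_y = 13/2  [2·signedArea(CDA) = -42 ∩ CD · AB = -273/2]
   → C = (-3, 13/2)
5. E_x = -549/365  [D, A, E are collinear ∩ CE ⟂ DA]
6. E_y = 5921/730  [D, A, E are collinear ∩ CE ⟂ DA]
   → E = (-549/365, 5921/730)

A = (18, -10)
C = (-3, 13/2)
E = (-549/365, 5921/730)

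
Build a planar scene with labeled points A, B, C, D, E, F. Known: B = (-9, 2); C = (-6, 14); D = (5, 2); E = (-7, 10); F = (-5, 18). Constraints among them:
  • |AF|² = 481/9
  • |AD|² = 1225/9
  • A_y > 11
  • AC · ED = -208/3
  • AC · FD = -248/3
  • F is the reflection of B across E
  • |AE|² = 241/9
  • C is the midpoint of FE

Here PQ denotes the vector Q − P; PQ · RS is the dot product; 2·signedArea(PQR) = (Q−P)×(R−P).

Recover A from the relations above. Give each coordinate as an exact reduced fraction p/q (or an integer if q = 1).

1. A_x = -2  [AC · ED = -208/3 ∩ AC · FD = -248/3]
2. A_y = 34/3  [AC · ED = -208/3 ∩ AC · FD = -248/3]
   → A = (-2, 34/3)

A = (-2, 34/3)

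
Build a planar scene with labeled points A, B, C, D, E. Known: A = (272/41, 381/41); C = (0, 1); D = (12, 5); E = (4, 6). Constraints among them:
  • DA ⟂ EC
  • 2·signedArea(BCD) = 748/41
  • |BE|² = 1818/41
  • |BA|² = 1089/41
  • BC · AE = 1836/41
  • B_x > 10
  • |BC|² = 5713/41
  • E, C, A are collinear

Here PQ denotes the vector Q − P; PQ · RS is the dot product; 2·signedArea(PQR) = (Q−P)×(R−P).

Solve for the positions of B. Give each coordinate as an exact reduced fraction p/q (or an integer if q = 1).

1. B_x = 437/41  [BC · AE = 1836/41 ∩ 2·signedArea(BCD) = 748/41]
2. B_y = 249/41  [BC · AE = 1836/41 ∩ 2·signedArea(BCD) = 748/41]
   → B = (437/41, 249/41)

B = (437/41, 249/41)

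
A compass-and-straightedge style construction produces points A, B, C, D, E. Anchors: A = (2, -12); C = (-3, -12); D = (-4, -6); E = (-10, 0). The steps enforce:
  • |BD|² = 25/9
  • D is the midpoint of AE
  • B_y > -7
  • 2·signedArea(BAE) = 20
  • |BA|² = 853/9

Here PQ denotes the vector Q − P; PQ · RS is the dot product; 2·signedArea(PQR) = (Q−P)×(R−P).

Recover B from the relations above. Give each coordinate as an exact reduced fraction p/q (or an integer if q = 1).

B = (-17/3, -6)

1. B_x = -17/3  [line -12·x + -12·y + -140 = 0 ∩ |BD|² = 25/9]
2. B_y = -6  [line -12·x + -12·y + -140 = 0 ∩ |BD|² = 25/9]
   → B = (-17/3, -6)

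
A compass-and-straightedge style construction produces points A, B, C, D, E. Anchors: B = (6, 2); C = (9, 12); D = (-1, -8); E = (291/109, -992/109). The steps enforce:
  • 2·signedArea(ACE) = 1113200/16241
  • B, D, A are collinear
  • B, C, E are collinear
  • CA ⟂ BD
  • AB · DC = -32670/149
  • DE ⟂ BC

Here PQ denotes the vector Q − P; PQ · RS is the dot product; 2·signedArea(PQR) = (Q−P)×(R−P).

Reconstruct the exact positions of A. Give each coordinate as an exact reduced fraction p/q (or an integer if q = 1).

1. A_x = 1741/149  [B, D, A are collinear ∩ CA ⟂ BD]
2. A_y = 1508/149  [B, D, A are collinear ∩ CA ⟂ BD]
   → A = (1741/149, 1508/149)

A = (1741/149, 1508/149)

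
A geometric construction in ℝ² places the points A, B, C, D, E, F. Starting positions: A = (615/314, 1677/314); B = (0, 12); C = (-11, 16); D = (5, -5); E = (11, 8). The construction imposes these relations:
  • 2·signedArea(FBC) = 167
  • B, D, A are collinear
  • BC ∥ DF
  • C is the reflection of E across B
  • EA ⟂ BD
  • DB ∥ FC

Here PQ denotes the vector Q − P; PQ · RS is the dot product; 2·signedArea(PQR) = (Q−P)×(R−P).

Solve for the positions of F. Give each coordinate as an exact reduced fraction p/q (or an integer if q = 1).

F = (-6, -1)

1. F_x = -6  [DB ∥ FC ∩ BC ∥ DF]
2. F_y = -1  [DB ∥ FC ∩ BC ∥ DF]
   → F = (-6, -1)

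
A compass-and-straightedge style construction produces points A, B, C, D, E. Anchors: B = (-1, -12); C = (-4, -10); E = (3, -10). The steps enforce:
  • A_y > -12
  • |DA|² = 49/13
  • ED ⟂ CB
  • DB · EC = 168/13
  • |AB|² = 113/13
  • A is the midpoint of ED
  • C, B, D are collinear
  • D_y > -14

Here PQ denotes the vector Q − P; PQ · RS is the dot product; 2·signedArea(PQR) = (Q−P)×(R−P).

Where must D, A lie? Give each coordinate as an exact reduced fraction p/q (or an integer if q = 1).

A = (25/13, -151/13)
D = (11/13, -172/13)

1. D_x = 11/13  [C, B, D are collinear ∩ ED ⟂ CB]
2. D_y = -172/13  [C, B, D are collinear ∩ ED ⟂ CB]
   → D = (11/13, -172/13)
3. A_x = 25/13  [A is the midpoint of ED]
4. A_y = -151/13  [A is the midpoint of ED]
   → A = (25/13, -151/13)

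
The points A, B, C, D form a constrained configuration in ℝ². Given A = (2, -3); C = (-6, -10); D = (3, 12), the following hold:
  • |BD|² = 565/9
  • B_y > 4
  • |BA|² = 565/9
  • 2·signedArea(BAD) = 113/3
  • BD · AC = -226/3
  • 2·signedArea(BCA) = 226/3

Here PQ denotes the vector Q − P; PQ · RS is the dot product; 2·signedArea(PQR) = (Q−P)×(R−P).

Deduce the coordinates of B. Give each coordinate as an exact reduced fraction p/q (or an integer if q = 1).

1. B_x = 0  [2·signedArea(BCA) = 226/3 ∩ BD · AC = -226/3]
2. B_y = 14/3  [2·signedArea(BCA) = 226/3 ∩ BD · AC = -226/3]
   → B = (0, 14/3)

B = (0, 14/3)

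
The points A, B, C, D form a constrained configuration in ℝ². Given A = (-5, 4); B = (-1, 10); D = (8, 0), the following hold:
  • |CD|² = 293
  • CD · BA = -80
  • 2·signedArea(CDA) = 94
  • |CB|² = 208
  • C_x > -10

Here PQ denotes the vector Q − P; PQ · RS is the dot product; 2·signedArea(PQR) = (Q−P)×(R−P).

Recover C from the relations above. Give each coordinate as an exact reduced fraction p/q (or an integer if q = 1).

C = (-9, -2)

1. C_x = -9  [2·signedArea(CDA) = 94 ∩ CD · BA = -80]
2. C_y = -2  [2·signedArea(CDA) = 94 ∩ CD · BA = -80]
   → C = (-9, -2)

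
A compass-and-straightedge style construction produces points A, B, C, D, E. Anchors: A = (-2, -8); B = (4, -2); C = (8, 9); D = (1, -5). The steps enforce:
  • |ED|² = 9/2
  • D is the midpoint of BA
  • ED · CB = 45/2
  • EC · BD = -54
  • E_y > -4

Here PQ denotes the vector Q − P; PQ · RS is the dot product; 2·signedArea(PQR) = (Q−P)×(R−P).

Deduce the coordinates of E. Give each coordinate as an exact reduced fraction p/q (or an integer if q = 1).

1. E_x = 5/2  [EC · BD = -54 ∩ ED · CB = 45/2]
2. E_y = -7/2  [EC · BD = -54 ∩ ED · CB = 45/2]
   → E = (5/2, -7/2)

E = (5/2, -7/2)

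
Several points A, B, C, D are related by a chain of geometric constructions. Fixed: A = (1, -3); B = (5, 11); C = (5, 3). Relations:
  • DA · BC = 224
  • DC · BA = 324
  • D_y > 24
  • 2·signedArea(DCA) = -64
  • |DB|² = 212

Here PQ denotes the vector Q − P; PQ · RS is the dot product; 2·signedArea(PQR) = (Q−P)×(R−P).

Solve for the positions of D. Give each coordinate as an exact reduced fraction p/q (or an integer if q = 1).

1. D_x = 9  [2·signedArea(DCA) = -64 ∩ DC · BA = 324]
2. D_y = 25  [2·signedArea(DCA) = -64 ∩ DC · BA = 324]
   → D = (9, 25)

D = (9, 25)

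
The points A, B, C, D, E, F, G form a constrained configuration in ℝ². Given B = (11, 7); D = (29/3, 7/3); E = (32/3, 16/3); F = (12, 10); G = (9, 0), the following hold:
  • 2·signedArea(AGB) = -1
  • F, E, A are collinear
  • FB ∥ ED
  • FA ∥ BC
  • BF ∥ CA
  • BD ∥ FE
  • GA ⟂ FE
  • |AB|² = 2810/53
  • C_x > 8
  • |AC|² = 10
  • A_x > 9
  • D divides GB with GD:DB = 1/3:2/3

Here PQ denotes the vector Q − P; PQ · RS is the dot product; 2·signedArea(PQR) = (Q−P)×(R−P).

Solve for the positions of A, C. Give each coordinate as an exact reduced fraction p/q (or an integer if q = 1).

A = (484/53, -2/53)
C = (431/53, -161/53)

1. A_x = 484/53  [F, E, A are collinear ∩ GA ⟂ FE]
2. A_y = -2/53  [F, E, A are collinear ∩ GA ⟂ FE]
   → A = (484/53, -2/53)
3. C_x = 431/53  [BF ∥ CA ∩ FA ∥ BC]
4. C_y = -161/53  [BF ∥ CA ∩ FA ∥ BC]
   → C = (431/53, -161/53)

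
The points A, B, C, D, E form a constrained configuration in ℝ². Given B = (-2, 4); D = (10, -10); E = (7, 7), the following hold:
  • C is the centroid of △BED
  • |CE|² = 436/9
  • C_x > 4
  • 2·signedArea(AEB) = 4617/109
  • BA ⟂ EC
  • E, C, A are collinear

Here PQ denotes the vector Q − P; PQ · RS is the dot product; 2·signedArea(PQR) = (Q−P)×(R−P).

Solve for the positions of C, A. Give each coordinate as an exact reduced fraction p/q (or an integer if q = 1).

1. C_x = 5  [C is the centroid of △BED]
2. C_y = 1/3  [C is the centroid of △BED]
   → C = (5, 1/3)
3. A_x = 592/109  [E, C, A are collinear ∩ BA ⟂ EC]
4. A_y = 193/109  [E, C, A are collinear ∩ BA ⟂ EC]
   → A = (592/109, 193/109)

A = (592/109, 193/109)
C = (5, 1/3)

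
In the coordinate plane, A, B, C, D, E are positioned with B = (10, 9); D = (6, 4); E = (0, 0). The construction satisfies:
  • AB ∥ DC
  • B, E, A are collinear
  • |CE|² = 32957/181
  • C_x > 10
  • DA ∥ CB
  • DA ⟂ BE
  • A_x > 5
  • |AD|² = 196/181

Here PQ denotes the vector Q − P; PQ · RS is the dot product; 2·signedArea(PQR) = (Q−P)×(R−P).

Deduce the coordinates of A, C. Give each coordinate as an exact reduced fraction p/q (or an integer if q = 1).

1. A_x = 960/181  [B, E, A are collinear ∩ DA ⟂ BE]
2. A_y = 864/181  [B, E, A are collinear ∩ DA ⟂ BE]
   → A = (960/181, 864/181)
3. C_x = 1936/181  [DA ∥ CB ∩ AB ∥ DC]
4. C_y = 1489/181  [DA ∥ CB ∩ AB ∥ DC]
   → C = (1936/181, 1489/181)

A = (960/181, 864/181)
C = (1936/181, 1489/181)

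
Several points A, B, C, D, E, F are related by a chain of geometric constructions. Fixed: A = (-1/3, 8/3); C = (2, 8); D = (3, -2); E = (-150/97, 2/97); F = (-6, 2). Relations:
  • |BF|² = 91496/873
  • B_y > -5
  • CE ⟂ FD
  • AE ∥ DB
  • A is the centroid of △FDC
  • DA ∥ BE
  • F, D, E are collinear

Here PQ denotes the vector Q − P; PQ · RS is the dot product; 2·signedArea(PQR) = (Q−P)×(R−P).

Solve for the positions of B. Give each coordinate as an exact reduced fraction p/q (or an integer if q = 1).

B = (520/291, -1352/291)

1. B_x = 520/291  [DA ∥ BE ∩ AE ∥ DB]
2. B_y = -1352/291  [DA ∥ BE ∩ AE ∥ DB]
   → B = (520/291, -1352/291)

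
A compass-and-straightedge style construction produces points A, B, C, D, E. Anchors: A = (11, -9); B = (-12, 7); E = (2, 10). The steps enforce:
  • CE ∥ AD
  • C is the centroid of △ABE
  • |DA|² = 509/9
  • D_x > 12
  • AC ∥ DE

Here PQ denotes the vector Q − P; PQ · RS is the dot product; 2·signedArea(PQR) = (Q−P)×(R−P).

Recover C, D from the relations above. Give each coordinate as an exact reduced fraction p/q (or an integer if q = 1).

1. C_x = 1/3  [C is the centroid of △ABE]
2. C_y = 8/3  [C is the centroid of △ABE]
   → C = (1/3, 8/3)
3. D_x = 38/3  [AC ∥ DE ∩ CE ∥ AD]
4. D_y = -5/3  [AC ∥ DE ∩ CE ∥ AD]
   → D = (38/3, -5/3)

C = (1/3, 8/3)
D = (38/3, -5/3)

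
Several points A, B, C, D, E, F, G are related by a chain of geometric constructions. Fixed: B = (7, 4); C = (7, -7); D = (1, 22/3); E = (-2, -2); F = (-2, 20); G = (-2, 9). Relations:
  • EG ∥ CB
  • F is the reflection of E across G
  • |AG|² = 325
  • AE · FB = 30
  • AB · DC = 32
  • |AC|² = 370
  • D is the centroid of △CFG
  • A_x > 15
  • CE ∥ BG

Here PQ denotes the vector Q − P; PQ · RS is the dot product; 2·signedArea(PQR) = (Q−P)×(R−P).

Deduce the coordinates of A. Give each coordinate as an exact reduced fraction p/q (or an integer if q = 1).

1. A_x = 16  [AB · DC = 32 ∩ AE · FB = 30]
2. A_y = 10  [AB · DC = 32 ∩ AE · FB = 30]
   → A = (16, 10)

A = (16, 10)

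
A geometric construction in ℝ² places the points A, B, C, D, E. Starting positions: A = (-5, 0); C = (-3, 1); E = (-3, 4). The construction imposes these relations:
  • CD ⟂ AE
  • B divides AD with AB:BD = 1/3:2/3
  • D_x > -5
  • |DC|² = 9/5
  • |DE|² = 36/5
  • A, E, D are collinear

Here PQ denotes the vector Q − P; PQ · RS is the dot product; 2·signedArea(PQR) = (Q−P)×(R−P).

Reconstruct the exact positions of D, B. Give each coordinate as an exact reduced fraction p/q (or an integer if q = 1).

B = (-71/15, 8/15)
D = (-21/5, 8/5)

1. D_x = -21/5  [A, E, D are collinear ∩ CD ⟂ AE]
2. D_y = 8/5  [A, E, D are collinear ∩ CD ⟂ AE]
   → D = (-21/5, 8/5)
3. B_x = -71/15  [B divides AD with AB:BD = 1/3:2/3]
4. B_y = 8/15  [B divides AD with AB:BD = 1/3:2/3]
   → B = (-71/15, 8/15)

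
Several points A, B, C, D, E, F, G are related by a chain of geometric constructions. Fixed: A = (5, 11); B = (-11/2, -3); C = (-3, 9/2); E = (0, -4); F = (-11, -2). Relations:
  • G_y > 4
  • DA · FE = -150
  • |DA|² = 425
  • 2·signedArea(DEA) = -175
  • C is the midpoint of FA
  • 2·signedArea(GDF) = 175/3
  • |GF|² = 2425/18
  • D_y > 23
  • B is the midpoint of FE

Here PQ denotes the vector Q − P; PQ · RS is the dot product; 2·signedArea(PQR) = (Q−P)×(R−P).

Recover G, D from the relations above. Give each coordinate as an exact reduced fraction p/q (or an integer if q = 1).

1. D_x = 21  [2·signedArea(DEA) = -175 ∩ DA · FE = -150]
2. D_y = 24  [2·signedArea(DEA) = -175 ∩ DA · FE = -150]
   → D = (21, 24)
3. G_x = -7/6  [line 26·x + -32·y + 491/3 = 0 ∩ |GF|² = 2425/18]
4. G_y = 25/6  [line 26·x + -32·y + 491/3 = 0 ∩ |GF|² = 2425/18]
   → G = (-7/6, 25/6)

D = (21, 24)
G = (-7/6, 25/6)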